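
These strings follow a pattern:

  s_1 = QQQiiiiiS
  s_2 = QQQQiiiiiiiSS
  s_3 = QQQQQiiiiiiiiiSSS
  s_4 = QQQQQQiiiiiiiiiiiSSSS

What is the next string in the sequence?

QQQQQQQiiiiiiiiiiiiiSSSSS

The n-th term is n+1 Q's then 2n+1 i's then n-1 S's, where the shown terms are n = 2, 3, 4, 5.
For the next term, n = 6, so the run lengths are 7, 13, 5.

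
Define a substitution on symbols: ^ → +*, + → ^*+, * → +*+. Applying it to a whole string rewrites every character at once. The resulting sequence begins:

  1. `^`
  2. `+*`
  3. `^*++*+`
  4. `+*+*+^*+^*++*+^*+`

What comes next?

^*++*+^*++*+^*++*+*+^*++*+*+^*+^*++*+^*++*+*+^*+

φ(+*+*+^*+^*++*+^*+) expands symbol-by-symbol to ^*+ +*+ ^*+ +*+ ^*+ +* +*+ ^*+ +* +*+ ^*+ ^*+ +*+ ^*+ +* +*+ ^*+; joining the 17 pieces gives the next term.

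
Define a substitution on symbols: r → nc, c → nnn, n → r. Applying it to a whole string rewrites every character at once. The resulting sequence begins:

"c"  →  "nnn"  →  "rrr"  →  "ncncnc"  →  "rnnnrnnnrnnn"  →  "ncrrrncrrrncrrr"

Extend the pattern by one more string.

rnnnncncncrnnnncncncrnnnncncnc

Applying the rule to each of the 15 symbols of ncrrrncrrrncrrr gives the pieces r nnn nc nc nc r nnn nc nc nc r nnn nc nc nc, which concatenate to the answer.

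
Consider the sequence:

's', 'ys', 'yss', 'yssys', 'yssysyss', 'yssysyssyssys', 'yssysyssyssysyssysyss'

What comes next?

From term 3 onward, concatenate the last term with the second-to-last: ys·s = yss, yss·ys = yssys, …
Continuing: yssysyssyssysyssysyss · yssysyssyssys gives term 8.

yssysyssyssysyssysyssyssysyssyssys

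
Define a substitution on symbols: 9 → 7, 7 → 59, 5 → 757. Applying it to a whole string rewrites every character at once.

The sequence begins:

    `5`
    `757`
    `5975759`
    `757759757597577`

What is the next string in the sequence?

Replace each of the 15 characters of 757759757597577 in place — 59 757 59 59 757 7 59 757 59 757 7 59 757 59 59 — and concatenate.

597575959757759757597577597575959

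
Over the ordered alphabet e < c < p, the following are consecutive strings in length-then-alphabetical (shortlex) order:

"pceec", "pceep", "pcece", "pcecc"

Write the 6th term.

Continuing the enumeration 2 steps past pcecc: pcecc → pcecp → (answer).

pcepe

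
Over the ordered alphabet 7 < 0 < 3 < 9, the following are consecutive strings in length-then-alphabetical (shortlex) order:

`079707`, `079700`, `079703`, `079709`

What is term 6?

Continuing the enumeration 2 steps past 079709: 079709 → 079737 → (answer).

079730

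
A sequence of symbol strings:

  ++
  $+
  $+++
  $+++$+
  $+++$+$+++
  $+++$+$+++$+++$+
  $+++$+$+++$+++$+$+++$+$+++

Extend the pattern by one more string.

$+++$+$+++$+++$+$+++$+$+++$+++$+$+++$+++$+

Each term (from the third on) is the previous term followed by the one before it: term 3 = $+·++ = $+++.
So term 8 is $+++$+$+++$+++$+$+++$+$+++·$+++$+$+++$+++$+.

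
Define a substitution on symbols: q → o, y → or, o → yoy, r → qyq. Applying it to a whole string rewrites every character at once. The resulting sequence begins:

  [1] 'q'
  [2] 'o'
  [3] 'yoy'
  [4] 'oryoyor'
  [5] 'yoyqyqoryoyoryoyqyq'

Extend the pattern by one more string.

Applying the rule to each of the 19 symbols of yoyqyqoryoyoryoyqyq gives the pieces or yoy or o or o yoy qyq or yoy or yoy qyq or yoy or o or o, which concatenate to the answer.

oryoyorooroyoyqyqoryoyoryoyqyqoryoyorooro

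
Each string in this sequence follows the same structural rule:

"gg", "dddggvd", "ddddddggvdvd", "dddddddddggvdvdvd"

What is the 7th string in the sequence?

s(k+1) = ddd·s(k)·vd, so each term gains ddd as a prefix and vd as a suffix.
From dddddddddggvdvdvd, 3 further steps: dddddddddggvdvdvd → ddddddddddddggvdvdvdvd → dddddddddddddddggvdvdvdvdvd → (answer).

ddddddddddddddddddggvdvdvdvdvdvd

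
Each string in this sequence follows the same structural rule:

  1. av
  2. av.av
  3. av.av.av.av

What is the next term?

Every step duplicates the string with '.' between the halves.
One more doubling of av.av.av.av gives the answer.

av.av.av.av.av.av.av.av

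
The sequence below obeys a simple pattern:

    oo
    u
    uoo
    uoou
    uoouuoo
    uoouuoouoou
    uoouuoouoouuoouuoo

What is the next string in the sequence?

uoouuoouoouuoouuoouoouuoouoou

From term 3 onward, concatenate the last term with the second-to-last: u·oo = uoo, uoo·u = uoou, …
The next term joins uoouuoouoouuoouuoo and uoouuoouoou.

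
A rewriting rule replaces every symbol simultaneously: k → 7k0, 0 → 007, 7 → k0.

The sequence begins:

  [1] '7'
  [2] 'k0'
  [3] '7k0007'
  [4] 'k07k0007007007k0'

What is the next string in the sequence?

Rewriting the 16 symbols of k07k0007007007k0 one by one yields 7k0 007 k0 7k0 007 007 007 k0 007 007 k0 007 007 k0 7k0 007; concatenated:

7k0007k07k0007007007k0007007k0007007k07k0007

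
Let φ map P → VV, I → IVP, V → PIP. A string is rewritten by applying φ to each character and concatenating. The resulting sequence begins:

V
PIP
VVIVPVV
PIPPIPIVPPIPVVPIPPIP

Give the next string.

Rewriting the 20 symbols of PIPPIPIVPPIPVVPIPPIP one by one yields VV IVP VV VV IVP VV IVP PIP VV VV IVP VV PIP PIP VV IVP VV VV IVP VV; concatenated:

VVIVPVVVVIVPVVIVPPIPVVVVIVPVVPIPPIPVVIVPVVVVIVPVV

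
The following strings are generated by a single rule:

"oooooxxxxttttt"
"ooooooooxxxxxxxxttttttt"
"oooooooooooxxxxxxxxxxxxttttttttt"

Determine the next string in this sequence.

ooooooooooooooxxxxxxxxxxxxxxxxttttttttttt

Reading off run lengths: o runs 5, 8, 11; x runs 4, 8, 12; t runs 5, 7, 9 — each is linear in n (n = 1, 2, …).
Setting n = 4 gives 14, 16, 11 characters in each block.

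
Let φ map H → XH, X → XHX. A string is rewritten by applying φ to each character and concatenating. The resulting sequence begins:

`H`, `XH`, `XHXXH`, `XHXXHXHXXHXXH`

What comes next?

Rewriting the 13 symbols of XHXXHXHXXHXXH one by one yields XHX XH XHX XHX XH XHX XH XHX XHX XH XHX XHX XH; concatenated:

XHXXHXHXXHXXHXHXXHXHXXHXXHXHXXHXXH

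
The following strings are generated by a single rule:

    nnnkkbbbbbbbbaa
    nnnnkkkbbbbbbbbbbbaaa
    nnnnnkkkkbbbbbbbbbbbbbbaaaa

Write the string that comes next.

nnnnnnkkkkkbbbbbbbbbbbbbbbbbaaaaa

The n-th term is n+1 n's then n k's then 3n+2 b's then n a's, where the shown terms are n = 2, 3, 4.
For the next term, n = 5, so the run lengths are 6, 5, 17, 5.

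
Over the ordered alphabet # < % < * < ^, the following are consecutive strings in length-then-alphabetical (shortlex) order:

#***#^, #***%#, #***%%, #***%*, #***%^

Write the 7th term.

#****%

Advancing 2 positions from #***%^ through #***%^ → #****# reaches term 7.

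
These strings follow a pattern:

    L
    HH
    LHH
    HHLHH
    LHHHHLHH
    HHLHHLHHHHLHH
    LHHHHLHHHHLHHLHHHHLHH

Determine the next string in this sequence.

HHLHHLHHHHLHHLHHHHLHHHHLHHLHHHHLHH

Each term (from the third on) is the two preceding terms concatenated in order: term 3 = L·HH = LHH.
So term 8 is HHLHHLHHHHLHH·LHHHHLHHHHLHHLHHHHLHH.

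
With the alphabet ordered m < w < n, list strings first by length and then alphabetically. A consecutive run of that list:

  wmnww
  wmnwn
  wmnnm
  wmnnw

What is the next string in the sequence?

wmnnn

Treat wmnnw as a base-3 numeral over the given alphabet and add one, carrying through any trailing n's.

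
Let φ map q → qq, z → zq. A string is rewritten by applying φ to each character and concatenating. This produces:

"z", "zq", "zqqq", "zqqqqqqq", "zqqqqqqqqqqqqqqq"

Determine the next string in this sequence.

Replace each of the 16 characters of zqqqqqqqqqqqqqqq in place — zq qq qq qq qq qq qq qq qq qq qq qq qq qq qq qq — and concatenate.

zqqqqqqqqqqqqqqqqqqqqqqqqqqqqqqq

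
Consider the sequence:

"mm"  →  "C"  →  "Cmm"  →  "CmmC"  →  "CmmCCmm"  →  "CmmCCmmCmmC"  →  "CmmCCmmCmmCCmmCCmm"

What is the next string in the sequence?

This is a Fibonacci-style word recurrence s(k) = s(k−1)·s(k−2): e.g. C·mm = Cmm.
So term 8 is CmmCCmmCmmCCmmCCmm·CmmCCmmCmmC.

CmmCCmmCmmCCmmCCmmCmmCCmmCmmC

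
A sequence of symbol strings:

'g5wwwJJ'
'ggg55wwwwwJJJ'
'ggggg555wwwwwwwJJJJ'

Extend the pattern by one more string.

ggggggg5555wwwwwwwwwJJJJJ

The n-th term is 2n-1 g's then n 5's then 2n+1 w's then n+1 J's (n = 1, 2, …).
For the next term, n = 4, so the run lengths are 7, 4, 9, 5.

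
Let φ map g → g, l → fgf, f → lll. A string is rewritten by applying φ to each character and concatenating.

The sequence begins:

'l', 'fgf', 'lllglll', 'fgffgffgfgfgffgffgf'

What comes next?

lllgllllllgllllllglllglllgllllllgllllllglll

Applying the rule to each of the 19 symbols of fgffgffgfgfgffgffgf gives the pieces lll g lll lll g lll lll g lll g lll g lll lll g lll lll g lll, which concatenate to the answer.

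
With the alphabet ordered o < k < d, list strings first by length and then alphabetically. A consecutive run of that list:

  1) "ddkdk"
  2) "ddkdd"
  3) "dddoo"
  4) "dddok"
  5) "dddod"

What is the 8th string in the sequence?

Advancing 3 positions from dddod through dddod → dddko → dddkk reaches term 8.

dddkd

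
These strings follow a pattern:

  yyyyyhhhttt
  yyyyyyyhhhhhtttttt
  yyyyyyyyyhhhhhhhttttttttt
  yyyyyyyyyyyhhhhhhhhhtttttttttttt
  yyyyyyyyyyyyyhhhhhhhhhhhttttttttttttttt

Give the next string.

Each string has the form y^{2n+3} h^{2n+1} t^{3n} (n = 1, 2, …).
For the next term, n = 6, so the run lengths are 15, 13, 18.

yyyyyyyyyyyyyyyhhhhhhhhhhhhhtttttttttttttttttt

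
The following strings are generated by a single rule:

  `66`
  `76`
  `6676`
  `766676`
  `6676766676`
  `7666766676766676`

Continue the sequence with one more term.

From term 3 onward, concatenate the second-to-last term with the last: 66·76 = 6676, 76·6676 = 766676, …
So term 7 is 6676766676·7666766676766676.

66767666767666766676766676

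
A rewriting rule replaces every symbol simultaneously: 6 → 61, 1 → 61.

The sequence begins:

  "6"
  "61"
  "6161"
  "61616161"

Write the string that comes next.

Rewriting each symbol of 61616161: 6→61, 1→61, 6→61, 1→61, 6→61, 1→61, 6→61, 1→61, which concatenates to 61 61 61 61 61 61 61 61.

6161616161616161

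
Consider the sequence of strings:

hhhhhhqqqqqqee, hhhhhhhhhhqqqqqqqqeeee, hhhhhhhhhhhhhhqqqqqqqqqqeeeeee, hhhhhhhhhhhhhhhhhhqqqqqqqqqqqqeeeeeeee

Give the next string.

Reading off run lengths: h runs 6, 10, 14, 18; q runs 6, 8, 10, 12; e runs 2, 4, 6, 8 — each is linear in n, where the shown terms are n = 2, 3, 4, 5.
For the next term, n = 6, so the run lengths are 22, 14, 10.

hhhhhhhhhhhhhhhhhhhhhhqqqqqqqqqqqqqqeeeeeeeeee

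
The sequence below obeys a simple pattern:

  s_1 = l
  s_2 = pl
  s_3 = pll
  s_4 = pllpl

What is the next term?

pllplpll

Each term (from the third on) is the previous term followed by the one before it: term 3 = pl·l = pll.
The next term joins pllpl and pll.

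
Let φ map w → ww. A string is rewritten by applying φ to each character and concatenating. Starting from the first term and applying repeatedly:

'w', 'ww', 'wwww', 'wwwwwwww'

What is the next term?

wwwwwwwwwwwwwwww

Apply φ to wwwwwwww symbol by symbol: w→ww, w→ww, w→ww, w→ww, w→ww, w→ww, w→ww, w→ww; joined: ww ww ww ww ww ww ww ww.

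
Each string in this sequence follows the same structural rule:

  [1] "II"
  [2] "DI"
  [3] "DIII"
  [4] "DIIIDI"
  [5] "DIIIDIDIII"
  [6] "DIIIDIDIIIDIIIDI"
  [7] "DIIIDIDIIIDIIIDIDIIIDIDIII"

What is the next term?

DIIIDIDIIIDIIIDIDIIIDIDIIIDIIIDIDIIIDIIIDI

This is a Fibonacci-style word recurrence s(k) = s(k−1)·s(k−2): e.g. DI·II = DIII.
Continuing: DIIIDIDIIIDIIIDIDIIIDIDIII · DIIIDIDIIIDIIIDI gives term 8.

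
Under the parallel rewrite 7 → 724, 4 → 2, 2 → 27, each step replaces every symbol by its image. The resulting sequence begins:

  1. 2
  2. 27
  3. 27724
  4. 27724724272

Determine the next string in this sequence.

Rewriting each symbol of 27724724272: 2→27, 7→724, 7→724, 2→27, 4→2, 7→724, 2→27, 4→2, 2→27, 7→724, 2→27, which concatenates to 27 724 724 27 2 724 27 2 27 724 27.

277247242727242722772427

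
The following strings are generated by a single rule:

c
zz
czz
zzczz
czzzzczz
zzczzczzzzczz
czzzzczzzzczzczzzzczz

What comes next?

zzczzczzzzczzczzzzczzzzczzczzzzczz

From term 3 onward, concatenate the second-to-last term with the last: c·zz = czz, zz·czz = zzczz, …
The next term joins zzczzczzzzczz and czzzzczzzzczzczzzzczz.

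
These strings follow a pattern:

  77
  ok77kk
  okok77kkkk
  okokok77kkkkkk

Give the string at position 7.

Every step adds ok to the front and kk to the end of the previous string.
From okokok77kkkkkk, 3 further steps: okokok77kkkkkk → okokokok77kkkkkkkk → okokokokok77kkkkkkkkkk → (answer).

okokokokokok77kkkkkkkkkkkk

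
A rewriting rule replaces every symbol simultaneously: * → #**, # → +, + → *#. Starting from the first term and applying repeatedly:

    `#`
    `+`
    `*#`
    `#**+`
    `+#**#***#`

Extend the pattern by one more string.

Apply φ to +#**#***# symbol by symbol: +→*#, #→+, *→#**, *→#**, #→+, *→#**, *→#**, *→#**, #→+; joined: *# + #** #** + #** #** #** +.

*#+#**#**+#**#**#**+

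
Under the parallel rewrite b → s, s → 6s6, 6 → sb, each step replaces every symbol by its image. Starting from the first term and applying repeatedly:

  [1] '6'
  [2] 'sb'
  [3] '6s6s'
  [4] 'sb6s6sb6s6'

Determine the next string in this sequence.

Rewriting each symbol of sb6s6sb6s6: s→6s6, b→s, 6→sb, s→6s6, 6→sb, s→6s6, b→s, 6→sb, s→6s6, 6→sb, which concatenates to 6s6 s sb 6s6 sb 6s6 s sb 6s6 sb.

6s6ssb6s6sb6s6ssb6s6sb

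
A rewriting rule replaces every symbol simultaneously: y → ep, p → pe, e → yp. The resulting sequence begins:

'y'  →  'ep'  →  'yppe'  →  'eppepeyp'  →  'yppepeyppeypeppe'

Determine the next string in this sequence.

Replace each of the 16 characters of yppepeyppeypeppe in place — ep pe pe yp pe yp ep pe pe yp ep pe yp pe pe yp — and concatenate.

eppepeyppeypeppepeypeppeyppepeyp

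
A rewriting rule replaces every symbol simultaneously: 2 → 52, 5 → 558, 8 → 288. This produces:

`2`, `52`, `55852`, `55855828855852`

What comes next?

Applying the rule to each of the 14 symbols of 55855828855852 gives the pieces 558 558 288 558 558 288 52 288 288 558 558 288 558 52, which concatenate to the answer.

5585582885585582885228828855855828855852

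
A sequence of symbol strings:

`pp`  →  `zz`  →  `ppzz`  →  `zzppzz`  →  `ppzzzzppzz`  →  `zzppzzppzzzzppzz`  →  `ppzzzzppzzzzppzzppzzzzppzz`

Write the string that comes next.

zzppzzppzzzzppzzppzzzzppzzzzppzzppzzzzppzz

From term 3 onward, concatenate the second-to-last term with the last: pp·zz = ppzz, zz·ppzz = zzppzz, …
Continuing: zzppzzppzzzzppzz · ppzzzzppzzzzppzzppzzzzppzz gives term 8.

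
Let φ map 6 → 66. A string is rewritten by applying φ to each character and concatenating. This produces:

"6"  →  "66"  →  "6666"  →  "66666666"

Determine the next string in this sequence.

Expanding 66666666: 6→66, 6→66, 6→66, 6→66, 6→66, 6→66, 6→66, 6→66. Concatenated: 66 66 66 66 66 66 66 66.

6666666666666666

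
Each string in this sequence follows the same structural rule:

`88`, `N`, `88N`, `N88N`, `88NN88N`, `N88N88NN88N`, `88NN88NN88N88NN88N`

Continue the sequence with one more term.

N88N88NN88N88NN88NN88N88NN88N

From term 3 onward, concatenate the second-to-last term with the last: 88·N = 88N, N·88N = N88N, …
So term 8 is N88N88NN88N·88NN88NN88N88NN88N.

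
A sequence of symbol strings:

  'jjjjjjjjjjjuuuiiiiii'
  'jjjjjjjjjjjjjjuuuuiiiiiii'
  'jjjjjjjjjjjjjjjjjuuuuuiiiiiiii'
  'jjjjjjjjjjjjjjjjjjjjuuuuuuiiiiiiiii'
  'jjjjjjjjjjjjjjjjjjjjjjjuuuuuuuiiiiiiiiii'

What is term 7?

Each string has the form j^{3n+2} u^{n} i^{n+3}, where the shown terms are n = 3, 4, 5, 6, 7.
Setting n = 9 gives 29, 9, 12 characters in each block.

jjjjjjjjjjjjjjjjjjjjjjjjjjjjjuuuuuuuuuiiiiiiiiiiii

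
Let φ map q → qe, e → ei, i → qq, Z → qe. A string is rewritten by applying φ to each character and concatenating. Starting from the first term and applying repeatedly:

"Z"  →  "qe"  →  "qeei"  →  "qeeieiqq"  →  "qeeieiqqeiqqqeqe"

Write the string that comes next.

φ(qeeieiqqeiqqqeqe) expands symbol-by-symbol to qe ei ei qq ei qq qe qe ei qq qe qe qe ei qe ei; joining the 16 pieces gives the next term.

qeeieiqqeiqqqeqeeiqqqeqeqeeiqeei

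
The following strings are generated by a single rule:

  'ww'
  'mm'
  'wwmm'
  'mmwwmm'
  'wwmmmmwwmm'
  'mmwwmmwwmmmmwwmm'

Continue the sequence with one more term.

This is a Fibonacci-style word recurrence s(k) = s(k−2)·s(k−1): e.g. ww·mm = wwmm.
So term 7 is wwmmmmwwmm·mmwwmmwwmmmmwwmm.

wwmmmmwwmmmmwwmmwwmmmmwwmm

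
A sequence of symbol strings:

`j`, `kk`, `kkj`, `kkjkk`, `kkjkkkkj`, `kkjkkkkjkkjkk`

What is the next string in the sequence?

kkjkkkkjkkjkkkkjkkkkj

From term 3 onward, concatenate the last term with the second-to-last: kk·j = kkj, kkj·kk = kkjkk, …
So term 7 is kkjkkkkjkkjkk·kkjkkkkj.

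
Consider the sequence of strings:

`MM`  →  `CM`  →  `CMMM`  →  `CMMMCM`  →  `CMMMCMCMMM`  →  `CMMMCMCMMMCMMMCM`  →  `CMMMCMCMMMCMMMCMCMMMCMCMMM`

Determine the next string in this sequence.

CMMMCMCMMMCMMMCMCMMMCMCMMMCMMMCMCMMMCMMMCM

From term 3 onward, concatenate the last term with the second-to-last: CM·MM = CMMM, CMMM·CM = CMMMCM, …
Continuing: CMMMCMCMMMCMMMCMCMMMCMCMMM · CMMMCMCMMMCMMMCM gives term 8.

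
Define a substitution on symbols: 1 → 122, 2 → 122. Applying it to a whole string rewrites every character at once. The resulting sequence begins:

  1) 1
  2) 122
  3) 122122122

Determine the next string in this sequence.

Apply φ to 122122122 symbol by symbol: 1→122, 2→122, 2→122, 1→122, 2→122, 2→122, 1→122, 2→122, 2→122; joined: 122 122 122 122 122 122 122 122 122.

122122122122122122122122122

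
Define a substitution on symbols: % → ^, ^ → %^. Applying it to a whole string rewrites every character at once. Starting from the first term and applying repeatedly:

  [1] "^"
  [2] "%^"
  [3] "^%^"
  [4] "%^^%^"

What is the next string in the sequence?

Rewriting each symbol of %^^%^: %→^, ^→%^, ^→%^, %→^, ^→%^, which concatenates to ^ %^ %^ ^ %^.

^%^%^^%^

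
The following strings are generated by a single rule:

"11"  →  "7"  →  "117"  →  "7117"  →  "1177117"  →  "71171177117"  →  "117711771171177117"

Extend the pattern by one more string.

71171177117117711771171177117

Each term (from the third on) is the two preceding terms concatenated in order: term 3 = 11·7 = 117.
The next term joins 71171177117 and 117711771171177117.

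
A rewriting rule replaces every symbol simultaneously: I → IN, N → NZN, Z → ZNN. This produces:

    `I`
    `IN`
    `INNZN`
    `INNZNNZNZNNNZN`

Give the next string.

INNZNNZNZNNNZNNZNZNNNZNZNNNZNNZNNZNZNNNZN

Applying the rule to each of the 14 symbols of INNZNNZNZNNNZN gives the pieces IN NZN NZN ZNN NZN NZN ZNN NZN ZNN NZN NZN NZN ZNN NZN, which concatenate to the answer.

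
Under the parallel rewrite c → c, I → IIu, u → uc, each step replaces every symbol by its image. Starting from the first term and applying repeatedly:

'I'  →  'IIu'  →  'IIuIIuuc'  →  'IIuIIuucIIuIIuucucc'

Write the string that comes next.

Applying the rule to each of the 19 symbols of IIuIIuucIIuIIuucucc gives the pieces IIu IIu uc IIu IIu uc uc c IIu IIu uc IIu IIu uc uc c uc c c, which concatenate to the answer.

IIuIIuucIIuIIuucuccIIuIIuucIIuIIuucuccuccc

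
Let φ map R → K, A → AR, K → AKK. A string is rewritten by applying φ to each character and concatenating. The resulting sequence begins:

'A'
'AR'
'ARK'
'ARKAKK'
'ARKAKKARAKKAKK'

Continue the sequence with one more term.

Replace each of the 14 characters of ARKAKKARAKKAKK in place — AR K AKK AR AKK AKK AR K AR AKK AKK AR AKK AKK — and concatenate.

ARKAKKARAKKAKKARKARAKKAKKARAKKAKK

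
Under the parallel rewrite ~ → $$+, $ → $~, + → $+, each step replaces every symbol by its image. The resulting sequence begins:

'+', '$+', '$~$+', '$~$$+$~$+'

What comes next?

Rewriting each symbol of $~$$+$~$+: $→$~, ~→$$+, $→$~, $→$~, +→$+, $→$~, ~→$$+, $→$~, +→$+, which concatenates to $~ $$+ $~ $~ $+ $~ $$+ $~ $+.

$~$$+$~$~$+$~$$+$~$+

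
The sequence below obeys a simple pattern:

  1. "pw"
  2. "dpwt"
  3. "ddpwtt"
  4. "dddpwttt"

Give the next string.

Each term wraps the previous one in d on the left and t on the right.
One more step from dddpwttt gives the answer.

ddddpwtttt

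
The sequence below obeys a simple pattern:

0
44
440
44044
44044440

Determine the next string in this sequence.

This is a Fibonacci-style word recurrence s(k) = s(k−1)·s(k−2): e.g. 44·0 = 440.
Continuing: 44044440 · 44044 gives term 6.

4404444044044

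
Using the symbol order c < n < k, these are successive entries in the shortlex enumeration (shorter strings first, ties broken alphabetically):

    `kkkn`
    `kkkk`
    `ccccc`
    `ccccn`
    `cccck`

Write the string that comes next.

cccnc

The successor of cccck increments the rightmost position that isn't already k and resets every position after it to c.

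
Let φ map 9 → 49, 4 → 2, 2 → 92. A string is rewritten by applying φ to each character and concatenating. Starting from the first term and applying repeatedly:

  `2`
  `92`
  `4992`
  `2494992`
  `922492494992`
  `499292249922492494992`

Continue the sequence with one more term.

2494992499292249499292249922492494992

Replace each of the 21 characters of 499292249922492494992 in place — 2 49 49 92 49 92 92 2 49 49 92 92 2 49 92 2 49 2 49 49 92 — and concatenate.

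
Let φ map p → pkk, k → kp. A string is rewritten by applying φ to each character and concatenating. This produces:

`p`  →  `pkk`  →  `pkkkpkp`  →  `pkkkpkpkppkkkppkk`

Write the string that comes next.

pkkkpkpkppkkkppkkkppkkpkkkpkpkppkkpkkkpkp

φ(pkkkpkpkppkkkppkk) expands symbol-by-symbol to pkk kp kp kp pkk kp pkk kp pkk pkk kp kp kp pkk pkk kp kp; joining the 17 pieces gives the next term.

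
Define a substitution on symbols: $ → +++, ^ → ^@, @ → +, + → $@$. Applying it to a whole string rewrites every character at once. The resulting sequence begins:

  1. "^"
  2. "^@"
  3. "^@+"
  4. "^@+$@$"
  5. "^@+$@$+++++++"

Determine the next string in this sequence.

^@+$@$+++++++$@$$@$$@$$@$$@$$@$$@$

φ(^@+$@$+++++++) expands symbol-by-symbol to ^@ + $@$ +++ + +++ $@$ $@$ $@$ $@$ $@$ $@$ $@$; joining the 13 pieces gives the next term.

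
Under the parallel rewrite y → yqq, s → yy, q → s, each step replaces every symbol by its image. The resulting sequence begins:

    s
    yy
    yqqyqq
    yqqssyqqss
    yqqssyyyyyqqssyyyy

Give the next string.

Rewriting the 18 symbols of yqqssyyyyyqqssyyyy one by one yields yqq s s yy yy yqq yqq yqq yqq yqq s s yy yy yqq yqq yqq yqq; concatenated:

yqqssyyyyyqqyqqyqqyqqyqqssyyyyyqqyqqyqqyqq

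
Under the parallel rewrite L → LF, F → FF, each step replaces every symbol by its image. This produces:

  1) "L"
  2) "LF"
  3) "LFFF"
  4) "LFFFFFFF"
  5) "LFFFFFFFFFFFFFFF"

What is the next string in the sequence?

Rewriting the 16 symbols of LFFFFFFFFFFFFFFF one by one yields LF FF FF FF FF FF FF FF FF FF FF FF FF FF FF FF; concatenated:

LFFFFFFFFFFFFFFFFFFFFFFFFFFFFFFF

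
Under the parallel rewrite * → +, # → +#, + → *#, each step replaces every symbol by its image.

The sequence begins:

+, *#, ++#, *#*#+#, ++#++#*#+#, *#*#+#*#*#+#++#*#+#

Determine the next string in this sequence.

++#++#*#+#++#++#*#+#*#*#+#++#*#+#

φ(*#*#+#*#*#+#++#*#+#) expands symbol-by-symbol to + +# + +# *# +# + +# + +# *# +# *# *# +# + +# *# +#; joining the 19 pieces gives the next term.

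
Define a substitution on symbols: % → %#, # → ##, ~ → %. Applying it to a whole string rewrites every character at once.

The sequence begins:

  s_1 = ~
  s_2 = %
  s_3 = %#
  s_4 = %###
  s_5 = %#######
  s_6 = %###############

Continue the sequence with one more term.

φ(%###############) expands symbol-by-symbol to %# ## ## ## ## ## ## ## ## ## ## ## ## ## ## ##; joining the 16 pieces gives the next term.

%###############################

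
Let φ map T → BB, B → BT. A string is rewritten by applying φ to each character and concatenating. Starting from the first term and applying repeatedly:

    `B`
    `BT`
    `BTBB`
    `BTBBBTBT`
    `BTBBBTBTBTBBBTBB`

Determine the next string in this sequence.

Applying the rule to each of the 16 symbols of BTBBBTBTBTBBBTBB gives the pieces BT BB BT BT BT BB BT BB BT BB BT BT BT BB BT BT, which concatenate to the answer.

BTBBBTBTBTBBBTBBBTBBBTBTBTBBBTBT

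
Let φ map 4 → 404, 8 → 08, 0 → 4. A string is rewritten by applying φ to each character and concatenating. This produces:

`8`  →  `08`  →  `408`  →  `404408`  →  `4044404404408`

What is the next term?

404440440440444044044404404408

Replace each of the 13 characters of 4044404404408 in place — 404 4 404 404 404 4 404 404 4 404 404 4 08 — and concatenate.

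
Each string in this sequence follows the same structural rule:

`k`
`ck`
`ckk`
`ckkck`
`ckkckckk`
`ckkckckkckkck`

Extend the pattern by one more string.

ckkckckkckkckckkckckk

This is a Fibonacci-style word recurrence s(k) = s(k−1)·s(k−2): e.g. ck·k = ckk.
Continuing: ckkckckkckkck · ckkckckk gives term 7.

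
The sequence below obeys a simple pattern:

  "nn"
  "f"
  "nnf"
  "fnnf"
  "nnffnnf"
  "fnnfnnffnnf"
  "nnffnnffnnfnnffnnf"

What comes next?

fnnfnnffnnfnnffnnffnnfnnffnnf

This is a Fibonacci-style word recurrence s(k) = s(k−2)·s(k−1): e.g. nn·f = nnf.
The next term joins fnnfnnffnnf and nnffnnffnnfnnffnnf.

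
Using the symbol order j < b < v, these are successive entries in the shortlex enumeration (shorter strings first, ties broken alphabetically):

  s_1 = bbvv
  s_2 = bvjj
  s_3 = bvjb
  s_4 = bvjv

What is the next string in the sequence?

Find the rightmost character of bvjv below v, bump it to the next letter, and reset everything to its right to j.

bvbj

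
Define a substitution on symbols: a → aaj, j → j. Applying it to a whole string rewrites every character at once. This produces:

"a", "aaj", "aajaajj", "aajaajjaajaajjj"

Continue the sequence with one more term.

aajaajjaajaajjjaajaajjaajaajjjj

Replace each of the 15 characters of aajaajjaajaajjj in place — aaj aaj j aaj aaj j j aaj aaj j aaj aaj j j j — and concatenate.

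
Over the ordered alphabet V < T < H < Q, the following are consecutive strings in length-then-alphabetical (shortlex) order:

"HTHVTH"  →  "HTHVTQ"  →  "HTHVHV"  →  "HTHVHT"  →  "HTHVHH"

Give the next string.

Treat HTHVHH as a base-4 numeral over the given alphabet and add one, carrying through any trailing Q's.

HTHVHQ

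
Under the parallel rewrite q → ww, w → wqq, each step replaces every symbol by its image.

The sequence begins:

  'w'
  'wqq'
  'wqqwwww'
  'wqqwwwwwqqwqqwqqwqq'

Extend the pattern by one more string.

Applying the rule to each of the 19 symbols of wqqwwwwwqqwqqwqqwqq gives the pieces wqq ww ww wqq wqq wqq wqq wqq ww ww wqq ww ww wqq ww ww wqq ww ww, which concatenate to the answer.

wqqwwwwwqqwqqwqqwqqwqqwwwwwqqwwwwwqqwwwwwqqwwww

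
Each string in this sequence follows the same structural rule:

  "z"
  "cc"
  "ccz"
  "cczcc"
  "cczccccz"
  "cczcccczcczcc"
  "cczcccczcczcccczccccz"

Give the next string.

This is a Fibonacci-style word recurrence s(k) = s(k−1)·s(k−2): e.g. cc·z = ccz.
Continuing: cczcccczcczcccczccccz · cczcccczcczcc gives term 8.

cczcccczcczcccczcccczcczcccczcczcc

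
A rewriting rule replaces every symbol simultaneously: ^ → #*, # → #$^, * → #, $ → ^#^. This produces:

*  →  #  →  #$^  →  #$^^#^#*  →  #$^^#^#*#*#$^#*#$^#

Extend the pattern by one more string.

Applying the rule to each of the 19 symbols of #$^^#^#*#*#$^#*#$^# gives the pieces #$^ ^#^ #* #* #$^ #* #$^ # #$^ # #$^ ^#^ #* #$^ # #$^ ^#^ #* #$^, which concatenate to the answer.

#$^^#^#*#*#$^#*#$^##$^##$^^#^#*#$^##$^^#^#*#$^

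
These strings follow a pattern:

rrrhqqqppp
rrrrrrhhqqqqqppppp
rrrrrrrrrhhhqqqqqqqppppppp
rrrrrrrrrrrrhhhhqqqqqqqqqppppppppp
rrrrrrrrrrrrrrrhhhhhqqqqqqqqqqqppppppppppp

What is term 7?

Each string has the form r^{3n} h^{n} q^{2n+1} p^{2n+1} (n = 1, 2, …).
Setting n = 7 gives 21, 7, 15, 15 characters in each block.

rrrrrrrrrrrrrrrrrrrrrhhhhhhhqqqqqqqqqqqqqqqppppppppppppppp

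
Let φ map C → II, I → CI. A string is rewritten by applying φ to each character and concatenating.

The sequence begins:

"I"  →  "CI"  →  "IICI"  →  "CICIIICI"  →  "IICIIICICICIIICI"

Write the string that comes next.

Rewriting the 16 symbols of IICIIICICICIIICI one by one yields CI CI II CI CI CI II CI II CI II CI CI CI II CI; concatenated:

CICIIICICICIIICIIICIIICICICIIICI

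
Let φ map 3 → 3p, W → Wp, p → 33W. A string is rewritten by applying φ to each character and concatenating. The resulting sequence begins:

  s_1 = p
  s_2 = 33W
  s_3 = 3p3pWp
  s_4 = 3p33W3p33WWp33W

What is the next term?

Applying the rule to each of the 15 symbols of 3p33W3p33WWp33W gives the pieces 3p 33W 3p 3p Wp 3p 33W 3p 3p Wp Wp 33W 3p 3p Wp, which concatenate to the answer.

3p33W3p3pWp3p33W3p3pWpWp33W3p3pWp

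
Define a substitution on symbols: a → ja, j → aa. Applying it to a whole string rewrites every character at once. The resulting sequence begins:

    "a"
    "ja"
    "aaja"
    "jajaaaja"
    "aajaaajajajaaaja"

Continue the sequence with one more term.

jajaaajajajaaajaaajaaajajajaaaja

Replace each of the 16 characters of aajaaajajajaaaja in place — ja ja aa ja ja ja aa ja aa ja aa ja ja ja aa ja — and concatenate.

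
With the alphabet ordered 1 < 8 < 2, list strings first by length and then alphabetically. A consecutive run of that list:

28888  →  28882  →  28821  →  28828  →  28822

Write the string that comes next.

28211

Find the rightmost character of 28822 below 2, bump it to the next letter, and reset everything to its right to 1.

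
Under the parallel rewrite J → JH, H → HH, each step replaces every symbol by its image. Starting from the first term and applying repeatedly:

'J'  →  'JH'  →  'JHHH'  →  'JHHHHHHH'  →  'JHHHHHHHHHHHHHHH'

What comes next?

Replace each of the 16 characters of JHHHHHHHHHHHHHHH in place — JH HH HH HH HH HH HH HH HH HH HH HH HH HH HH HH — and concatenate.

JHHHHHHHHHHHHHHHHHHHHHHHHHHHHHHH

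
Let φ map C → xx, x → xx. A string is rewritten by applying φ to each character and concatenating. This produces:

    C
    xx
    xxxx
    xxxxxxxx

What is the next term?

Rewriting each symbol of xxxxxxxx: x→xx, x→xx, x→xx, x→xx, x→xx, x→xx, x→xx, x→xx, which concatenates to xx xx xx xx xx xx xx xx.

xxxxxxxxxxxxxxxx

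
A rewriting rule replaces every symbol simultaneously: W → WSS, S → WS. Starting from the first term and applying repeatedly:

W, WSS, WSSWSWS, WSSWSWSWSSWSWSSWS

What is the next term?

Applying the rule to each of the 17 symbols of WSSWSWSWSSWSWSSWS gives the pieces WSS WS WS WSS WS WSS WS WSS WS WS WSS WS WSS WS WS WSS WS, which concatenate to the answer.

WSSWSWSWSSWSWSSWSWSSWSWSWSSWSWSSWSWSWSSWS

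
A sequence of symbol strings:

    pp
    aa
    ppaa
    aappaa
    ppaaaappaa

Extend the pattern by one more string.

aappaappaaaappaa

This is a Fibonacci-style word recurrence s(k) = s(k−2)·s(k−1): e.g. pp·aa = ppaa.
So term 6 is aappaa·ppaaaappaa.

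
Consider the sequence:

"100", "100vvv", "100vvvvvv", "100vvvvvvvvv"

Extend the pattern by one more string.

The strings grow by a fixed suffix vvv each time.
Applying this once more to 100vvvvvvvvv:

100vvvvvvvvvvvv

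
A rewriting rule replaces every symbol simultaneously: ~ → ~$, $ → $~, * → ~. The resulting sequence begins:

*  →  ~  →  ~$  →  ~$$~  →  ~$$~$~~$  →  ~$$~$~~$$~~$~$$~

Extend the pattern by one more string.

Replace each of the 16 characters of ~$$~$~~$$~~$~$$~ in place — ~$ $~ $~ ~$ $~ ~$ ~$ $~ $~ ~$ ~$ $~ ~$ $~ $~ ~$ — and concatenate.

~$$~$~~$$~~$~$$~$~~$~$$~~$$~$~~$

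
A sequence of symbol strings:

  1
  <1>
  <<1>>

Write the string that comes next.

<<<1>>>

s(k+1) = <·s(k)·>, so each term gains < as a prefix and > as a suffix.
So the next term is <·<<1>>·>.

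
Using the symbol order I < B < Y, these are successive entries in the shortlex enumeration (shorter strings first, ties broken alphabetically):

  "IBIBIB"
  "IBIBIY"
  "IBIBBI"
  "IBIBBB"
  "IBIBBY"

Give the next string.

The successor of IBIBBY increments the rightmost position that isn't already Y and resets every position after it to I.

IBIBYI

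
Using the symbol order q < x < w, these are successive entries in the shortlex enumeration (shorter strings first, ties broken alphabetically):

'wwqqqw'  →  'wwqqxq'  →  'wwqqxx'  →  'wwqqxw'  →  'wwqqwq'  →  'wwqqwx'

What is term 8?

wwqxqq

Continuing the enumeration 2 steps past wwqqwx: wwqqwx → wwqqww → (answer).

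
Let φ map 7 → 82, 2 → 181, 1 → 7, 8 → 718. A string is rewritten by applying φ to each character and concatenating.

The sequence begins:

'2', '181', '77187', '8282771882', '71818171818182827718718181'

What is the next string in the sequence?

Replace each of the 26 characters of 71818171818182827718718181 in place — 82 7 718 7 718 7 82 7 718 7 718 7 718 181 718 181 82 82 7 718 82 7 718 7 718 7 — and concatenate.

82771877187827718771877181817181818282771882771877187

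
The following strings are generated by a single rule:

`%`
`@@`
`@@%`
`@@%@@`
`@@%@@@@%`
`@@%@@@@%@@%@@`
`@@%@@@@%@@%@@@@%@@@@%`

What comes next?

From term 3 onward, concatenate the last term with the second-to-last: @@·% = @@%, @@%·@@ = @@%@@, …
The next term joins @@%@@@@%@@%@@@@%@@@@% and @@%@@@@%@@%@@.

@@%@@@@%@@%@@@@%@@@@%@@%@@@@%@@%@@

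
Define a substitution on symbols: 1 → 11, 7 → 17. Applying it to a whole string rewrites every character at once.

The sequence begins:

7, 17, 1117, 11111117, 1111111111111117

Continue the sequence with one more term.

11111111111111111111111111111117

Applying the rule to each of the 16 symbols of 1111111111111117 gives the pieces 11 11 11 11 11 11 11 11 11 11 11 11 11 11 11 17, which concatenate to the answer.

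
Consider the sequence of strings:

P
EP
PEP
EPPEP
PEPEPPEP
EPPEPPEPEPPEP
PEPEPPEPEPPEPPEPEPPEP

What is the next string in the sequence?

From term 3 onward, concatenate the second-to-last term with the last: P·EP = PEP, EP·PEP = EPPEP, …
The next term joins EPPEPPEPEPPEP and PEPEPPEPEPPEPPEPEPPEP.

EPPEPPEPEPPEPPEPEPPEPEPPEPPEPEPPEP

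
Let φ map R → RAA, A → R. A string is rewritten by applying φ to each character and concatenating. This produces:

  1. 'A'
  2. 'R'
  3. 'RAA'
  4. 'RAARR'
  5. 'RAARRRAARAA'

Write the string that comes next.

Apply φ to RAARRRAARAA symbol by symbol: R→RAA, A→R, A→R, R→RAA, R→RAA, R→RAA, A→R, A→R, R→RAA, A→R, A→R; joined: RAA R R RAA RAA RAA R R RAA R R.

RAARRRAARAARAARRRAARR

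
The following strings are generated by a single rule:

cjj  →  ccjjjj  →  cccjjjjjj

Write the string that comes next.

Term n consists of n c's, followed by 2n j's (n = 1, 2, …).
Setting n = 4 gives 4, 8 characters in each block.

ccccjjjjjjjj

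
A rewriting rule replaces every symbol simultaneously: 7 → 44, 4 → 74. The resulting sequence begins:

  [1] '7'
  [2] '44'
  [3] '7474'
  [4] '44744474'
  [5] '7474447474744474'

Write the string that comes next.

Replace each of the 16 characters of 7474447474744474 in place — 44 74 44 74 74 74 44 74 44 74 44 74 74 74 44 74 — and concatenate.

44744474747444744474447474744474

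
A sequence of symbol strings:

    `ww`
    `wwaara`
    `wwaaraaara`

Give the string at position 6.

wwaaraaaraaaraaaraaara

Each term is the previous one with aara appended.
From wwaaraaara, 3 further steps: wwaaraaara → wwaaraaaraaara → wwaaraaaraaaraaara → (answer).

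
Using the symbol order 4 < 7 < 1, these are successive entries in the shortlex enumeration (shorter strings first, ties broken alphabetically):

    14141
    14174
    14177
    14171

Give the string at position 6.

Advancing 2 positions from 14171 through 14171 → 14114 reaches term 6.

14117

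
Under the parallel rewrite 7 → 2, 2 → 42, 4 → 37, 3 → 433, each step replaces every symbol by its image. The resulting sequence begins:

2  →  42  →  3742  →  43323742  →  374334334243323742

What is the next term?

φ(374334334243323742) expands symbol-by-symbol to 433 2 37 433 433 37 433 433 37 42 37 433 433 42 433 2 37 42; joining the 18 pieces gives the next term.

433237433433374334333742374334334243323742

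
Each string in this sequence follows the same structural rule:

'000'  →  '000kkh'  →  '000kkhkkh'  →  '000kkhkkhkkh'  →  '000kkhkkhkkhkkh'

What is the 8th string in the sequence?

Every step adds kkh to the end: s(k+1) = s(k)·kkh.
From 000kkhkkhkkhkkh, 3 further steps: 000kkhkkhkkhkkh → 000kkhkkhkkhkkhkkh → 000kkhkkhkkhkkhkkhkkh → (answer).

000kkhkkhkkhkkhkkhkkhkkh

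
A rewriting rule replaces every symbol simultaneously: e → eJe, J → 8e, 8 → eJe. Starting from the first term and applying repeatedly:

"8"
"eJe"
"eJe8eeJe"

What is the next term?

Rewriting each symbol of eJe8eeJe: e→eJe, J→8e, e→eJe, 8→eJe, e→eJe, e→eJe, J→8e, e→eJe, which concatenates to eJe 8e eJe eJe eJe eJe 8e eJe.

eJe8eeJeeJeeJeeJe8eeJe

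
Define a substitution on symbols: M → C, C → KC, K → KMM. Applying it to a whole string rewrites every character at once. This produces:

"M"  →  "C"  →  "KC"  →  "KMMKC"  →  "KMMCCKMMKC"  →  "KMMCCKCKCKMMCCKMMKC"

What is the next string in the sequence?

φ(KMMCCKCKCKMMCCKMMKC) expands symbol-by-symbol to KMM C C KC KC KMM KC KMM KC KMM C C KC KC KMM C C KMM KC; joining the 19 pieces gives the next term.

KMMCCKCKCKMMKCKMMKCKMMCCKCKCKMMCCKMMKC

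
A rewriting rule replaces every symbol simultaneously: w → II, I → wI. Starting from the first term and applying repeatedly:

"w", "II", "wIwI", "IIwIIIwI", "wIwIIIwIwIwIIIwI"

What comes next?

IIwIIIwIwIwIIIwIIIwIIIwIwIwIIIwI

φ(wIwIIIwIwIwIIIwI) expands symbol-by-symbol to II wI II wI wI wI II wI II wI II wI wI wI II wI; joining the 16 pieces gives the next term.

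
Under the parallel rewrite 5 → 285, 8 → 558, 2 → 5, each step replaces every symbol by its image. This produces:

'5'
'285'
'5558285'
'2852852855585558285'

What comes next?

Applying the rule to each of the 19 symbols of 2852852855585558285 gives the pieces 5 558 285 5 558 285 5 558 285 285 285 558 285 285 285 558 5 558 285, which concatenate to the answer.

5558285555828555582852852855582852852855585558285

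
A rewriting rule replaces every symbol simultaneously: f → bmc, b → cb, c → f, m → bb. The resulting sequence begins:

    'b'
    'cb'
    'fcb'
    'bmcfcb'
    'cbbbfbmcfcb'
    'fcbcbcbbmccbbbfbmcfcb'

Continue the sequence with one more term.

φ(fcbcbcbbmccbbbfbmcfcb) expands symbol-by-symbol to bmc f cb f cb f cb cb bb f f cb cb cb bmc cb bb f bmc f cb; joining the 21 pieces gives the next term.

bmcfcbfcbfcbcbbbffcbcbcbbmccbbbfbmcfcb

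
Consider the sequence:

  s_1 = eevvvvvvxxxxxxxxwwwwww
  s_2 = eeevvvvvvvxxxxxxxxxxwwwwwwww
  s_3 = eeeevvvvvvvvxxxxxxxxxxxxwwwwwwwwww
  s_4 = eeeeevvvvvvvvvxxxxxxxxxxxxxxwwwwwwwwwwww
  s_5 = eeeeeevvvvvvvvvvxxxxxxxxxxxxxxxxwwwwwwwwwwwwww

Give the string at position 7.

Reading off run lengths: e runs 2, 3, 4, 5, 6; v runs 6, 7, 8, 9, 10; x runs 8, 10, 12, 14, 16; w runs 6, 8, 10, 12, 14 — each is linear in n, where the shown terms are n = 3, 4, 5, 6, 7.
At n = 9 the blocks have lengths 8, 12, 20, 18.

eeeeeeeevvvvvvvvvvvvxxxxxxxxxxxxxxxxxxxxwwwwwwwwwwwwwwwwww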